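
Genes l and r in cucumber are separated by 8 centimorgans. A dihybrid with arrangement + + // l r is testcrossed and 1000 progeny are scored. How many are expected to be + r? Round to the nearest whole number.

A map distance of 8 centimorgans corresponds to a recombination frequency of 0.080.
The F1 is + + / l r, so + r is a recombinant gamete class with expected frequency r/2 = 0.080/2 = 0.0400.
Expected number = 0.0400 × 1000 = 40.00 ≈ 40.

40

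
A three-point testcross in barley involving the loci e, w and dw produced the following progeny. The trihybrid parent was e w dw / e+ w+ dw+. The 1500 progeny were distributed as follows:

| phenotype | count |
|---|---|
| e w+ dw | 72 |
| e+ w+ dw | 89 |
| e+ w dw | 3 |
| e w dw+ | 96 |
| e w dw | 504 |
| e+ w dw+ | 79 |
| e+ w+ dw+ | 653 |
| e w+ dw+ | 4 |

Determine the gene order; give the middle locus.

The two rarest classes, e+ w dw and e w+ dw+, are the double crossovers. Comparing them with the parentals, only the e allele has switched, so e is the middle locus and the order is w – e – dw.

e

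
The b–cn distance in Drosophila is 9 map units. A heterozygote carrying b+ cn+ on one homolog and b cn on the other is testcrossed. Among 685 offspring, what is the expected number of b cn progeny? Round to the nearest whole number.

312

A map distance of 9 map units corresponds to a recombination frequency of 0.090.
The F1 is b+ cn+ / b cn, so b cn is a parental gamete class with expected frequency (1 − r)/2 = 0.910/2 = 0.4550.
Expected number = 0.4550 × 685 = 311.68 ≈ 312.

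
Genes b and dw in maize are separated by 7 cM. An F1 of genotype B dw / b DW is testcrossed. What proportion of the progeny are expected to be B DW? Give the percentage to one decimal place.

3.5%

A map distance of 7 cM corresponds to a recombination frequency of 0.070.
The F1 is B dw / b DW, so B DW is a recombinant gamete class with expected frequency r/2 = 0.070/2 = 0.0350.
That is 0.0350 = 3.5% of the progeny.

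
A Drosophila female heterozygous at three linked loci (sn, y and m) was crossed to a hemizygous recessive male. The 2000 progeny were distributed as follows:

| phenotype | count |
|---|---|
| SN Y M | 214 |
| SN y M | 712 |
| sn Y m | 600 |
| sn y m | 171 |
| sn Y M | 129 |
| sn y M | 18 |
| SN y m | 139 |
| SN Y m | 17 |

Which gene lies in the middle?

sn

The two most frequent reciprocal classes, sn Y m and SN y M, are the parental types, so the F1 was sn Y m / SN y M.
The two rarest classes, SN Y m and sn y M, are the double crossovers. Comparing them with the parentals, only the sn allele has switched, so sn is the middle locus and the order is m – sn – y.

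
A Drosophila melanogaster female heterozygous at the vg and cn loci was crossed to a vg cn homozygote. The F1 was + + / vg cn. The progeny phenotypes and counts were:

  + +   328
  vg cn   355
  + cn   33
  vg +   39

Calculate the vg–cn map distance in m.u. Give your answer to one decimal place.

The recombinant classes are + cn and vg +: 33 + 39 = 72.
Recombination frequency = 72/755 = 0.0954 ≈ 9.5%, i.e. 9.5 m.u.

9.5 m.u.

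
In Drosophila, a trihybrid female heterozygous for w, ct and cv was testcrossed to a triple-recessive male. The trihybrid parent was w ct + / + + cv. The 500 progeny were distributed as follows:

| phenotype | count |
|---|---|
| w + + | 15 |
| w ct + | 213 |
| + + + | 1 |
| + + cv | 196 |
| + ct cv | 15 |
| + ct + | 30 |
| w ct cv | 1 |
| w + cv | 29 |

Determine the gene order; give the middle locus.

The two rarest classes, w ct cv and + + +, are the double crossovers. Comparing them with the parentals, only the cv allele has switched, so cv is the middle locus and the order is w – cv – ct.

cv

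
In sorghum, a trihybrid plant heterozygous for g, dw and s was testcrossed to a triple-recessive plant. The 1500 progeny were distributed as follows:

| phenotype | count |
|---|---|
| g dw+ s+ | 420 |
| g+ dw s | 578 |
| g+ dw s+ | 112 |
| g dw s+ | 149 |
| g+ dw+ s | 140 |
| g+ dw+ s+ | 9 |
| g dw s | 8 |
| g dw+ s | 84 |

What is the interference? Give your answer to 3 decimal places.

The two most frequent reciprocal classes, g+ dw s and g dw+ s+, are the parental types, so the F1 was g+ dw s / g dw+ s+.
The two rarest classes, g dw s and g+ dw+ s+, are the double crossovers. Comparing them with the parentals, only the g allele has switched, so g is the middle locus and the order is dw – g – s.
dw–g: (289 + 17)/1500 = 0.2040; g–s: (196 + 17)/1500 = 0.1420.
Expected DCO frequency = 0.2040 × 0.1420 ≈ 0.02897; observed = 17/1500 ≈ 0.01133.
Coefficient of coincidence = 0.01133/0.02897 ≈ 0.391; interference = 1 − 0.391 = 0.609.

0.609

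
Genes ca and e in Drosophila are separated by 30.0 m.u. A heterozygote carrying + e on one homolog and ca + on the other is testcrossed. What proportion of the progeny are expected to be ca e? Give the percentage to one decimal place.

A map distance of 30.0 m.u. corresponds to a recombination frequency of 0.300.
The F1 is + e / ca +, so ca e is a recombinant gamete class with expected frequency r/2 = 0.300/2 = 0.1500.
That is 0.1500 = 15.0% of the progeny.

15.0%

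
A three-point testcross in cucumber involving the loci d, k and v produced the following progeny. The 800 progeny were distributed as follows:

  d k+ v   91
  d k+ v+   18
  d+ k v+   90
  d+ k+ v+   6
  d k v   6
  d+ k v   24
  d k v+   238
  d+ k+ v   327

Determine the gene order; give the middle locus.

v

The two most frequent reciprocal classes, d k v+ and d+ k+ v, are the parental types, so the F1 was d k v+ / d+ k+ v.
The two rarest classes, d k v and d+ k+ v+, are the double crossovers. Comparing them with the parentals, only the v allele has switched, so v is the middle locus and the order is k – v – d.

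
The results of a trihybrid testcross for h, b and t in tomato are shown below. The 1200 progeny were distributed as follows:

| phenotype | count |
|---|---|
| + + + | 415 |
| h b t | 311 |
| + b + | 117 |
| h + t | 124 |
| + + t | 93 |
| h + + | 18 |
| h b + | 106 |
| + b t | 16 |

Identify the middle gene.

h

The two most frequent reciprocal classes, + + + and h b t, are the parental types, so the F1 was + + + / h b t.
The two rarest classes, h + + and + b t, are the double crossovers. Comparing them with the parentals, only the h allele has switched, so h is the middle locus and the order is t – h – b.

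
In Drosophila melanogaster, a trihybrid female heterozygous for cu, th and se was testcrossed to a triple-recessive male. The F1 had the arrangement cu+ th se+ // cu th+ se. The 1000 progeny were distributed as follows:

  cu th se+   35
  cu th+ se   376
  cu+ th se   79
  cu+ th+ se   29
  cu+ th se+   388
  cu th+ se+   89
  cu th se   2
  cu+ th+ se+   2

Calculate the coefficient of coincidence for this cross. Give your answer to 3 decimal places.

0.342

The two rarest classes, cu+ th+ se+ and cu th se, are the double crossovers. Comparing them with the parentals, only the th allele has switched, so th is the middle locus and the order is se – th – cu.
se–th: (168 + 4)/1000 = 0.1720; th–cu: (64 + 4)/1000 = 0.0680.
Expected DCO frequency = 0.1720 × 0.0680 ≈ 0.01170; observed = 4/1000 ≈ 0.00400.
Coefficient of coincidence = 0.00400/0.01170 ≈ 0.342.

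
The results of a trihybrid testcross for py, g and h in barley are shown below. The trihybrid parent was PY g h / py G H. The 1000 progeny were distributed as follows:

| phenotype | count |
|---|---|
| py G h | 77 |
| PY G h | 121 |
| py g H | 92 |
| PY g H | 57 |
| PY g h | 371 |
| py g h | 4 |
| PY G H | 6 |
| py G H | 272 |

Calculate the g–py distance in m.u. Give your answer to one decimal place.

The two rarest classes, py g h and PY G H, are the double crossovers. Comparing them with the parentals, only the py allele has switched, so py is the middle locus and the order is g – py – h.
Crossovers in the g–py interval produce the single-crossover classes PY G h and py g H (121 + 92 = 213) plus the double crossovers (10).
RF(g–py) = (213 + 10) / 1000 = 223/1000 = 0.2230 → 22.3 m.u.

22.3 m.u.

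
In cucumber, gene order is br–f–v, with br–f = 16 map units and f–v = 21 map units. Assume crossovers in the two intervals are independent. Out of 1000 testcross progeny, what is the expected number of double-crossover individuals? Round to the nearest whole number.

34

Map distances give recombination frequencies of 0.160 and 0.210 for the two intervals.
With no interference, expected double-crossover frequency = 0.160 × 0.210 = 0.03360.
Expected number = 0.03360 × 1000 = 33.60 ≈ 34.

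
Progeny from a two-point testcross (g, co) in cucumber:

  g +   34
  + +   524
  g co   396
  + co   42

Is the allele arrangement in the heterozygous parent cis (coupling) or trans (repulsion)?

The two most frequent classes are + + (524) and g co (396); these are the parental (non-recombinant) types.
So the F1 carried + + on one chromosome and g co on the other — the recessive alleles are on the same chromosome (cis / coupling).

cis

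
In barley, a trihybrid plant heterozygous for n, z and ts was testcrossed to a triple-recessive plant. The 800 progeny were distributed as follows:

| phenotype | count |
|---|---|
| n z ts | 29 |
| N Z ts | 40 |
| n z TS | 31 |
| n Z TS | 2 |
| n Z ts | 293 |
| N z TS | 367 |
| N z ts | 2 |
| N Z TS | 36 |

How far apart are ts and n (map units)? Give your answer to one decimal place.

The two most frequent reciprocal classes, N z TS and n Z ts, are the parental types, so the F1 was N z TS / n Z ts.
The two rarest classes, N z ts and n Z TS, are the double crossovers. Comparing them with the parentals, only the ts allele has switched, so ts is the middle locus and the order is n – ts – z.
Crossovers in the n–ts interval produce the single-crossover classes n z TS and N Z ts (31 + 40 = 71) plus the double crossovers (4).
RF(n–ts) = (71 + 4) / 800 = 75/800 = 0.0938 → 9.4 map units.

9.4 map units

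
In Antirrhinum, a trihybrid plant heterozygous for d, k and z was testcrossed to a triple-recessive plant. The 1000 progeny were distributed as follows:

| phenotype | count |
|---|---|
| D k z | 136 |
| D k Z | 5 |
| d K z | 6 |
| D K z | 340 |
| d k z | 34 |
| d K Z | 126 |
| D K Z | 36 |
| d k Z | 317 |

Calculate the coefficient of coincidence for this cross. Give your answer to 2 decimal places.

The two most frequent reciprocal classes, d k Z and D K z, are the parental types, so the F1 was d k Z / D K z.
The two rarest classes, D k Z and d K z, are the double crossovers. Comparing them with the parentals, only the d allele has switched, so d is the middle locus and the order is z – d – k.
z–d: (70 + 11)/1000 = 0.0810; d–k: (262 + 11)/1000 = 0.2730.
Expected DCO frequency = 0.0810 × 0.2730 ≈ 0.02211; observed = 11/1000 ≈ 0.01100.
Coefficient of coincidence = 0.01100/0.02211 ≈ 0.50.

0.50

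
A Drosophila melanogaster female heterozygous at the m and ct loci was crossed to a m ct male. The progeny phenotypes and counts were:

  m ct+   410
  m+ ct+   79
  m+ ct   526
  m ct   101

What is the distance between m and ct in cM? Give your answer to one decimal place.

16.1 cM

The two most frequent classes, m+ ct (526) and m ct+ (410), are the parental types, so the F1 was m+ ct / m ct+.
The recombinant classes are m+ ct+ and m ct: 79 + 101 = 180.
Recombination frequency = 180/1116 = 0.1613 ≈ 16.1%, i.e. 16.1 cM.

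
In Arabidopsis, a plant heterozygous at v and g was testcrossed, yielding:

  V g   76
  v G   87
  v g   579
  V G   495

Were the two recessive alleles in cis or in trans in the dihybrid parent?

The two most frequent classes are V G (495) and v g (579); these are the parental (non-recombinant) types.
So the F1 carried V G on one chromosome and v g on the other — the recessive alleles are on the same chromosome (cis / coupling).

cis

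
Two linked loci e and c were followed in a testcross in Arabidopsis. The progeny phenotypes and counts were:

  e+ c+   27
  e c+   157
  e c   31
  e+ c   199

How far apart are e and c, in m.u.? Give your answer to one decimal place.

14.0 m.u.

The two most frequent classes, e+ c (199) and e c+ (157), are the parental types, so the F1 was e+ c / e c+.
The recombinant classes are e+ c+ and e c: 27 + 31 = 58.
Recombination frequency = 58/414 = 0.1401 ≈ 14.0%, i.e. 14.0 m.u.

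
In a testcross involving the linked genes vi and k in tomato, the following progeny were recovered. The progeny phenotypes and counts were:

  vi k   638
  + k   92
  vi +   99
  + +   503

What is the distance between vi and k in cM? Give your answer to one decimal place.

14.3 cM

The two most frequent classes, + + (503) and vi k (638), are the parental types, so the F1 was + + / vi k.
The recombinant classes are + k and vi +: 92 + 99 = 191.
Recombination frequency = 191/1332 = 0.1434 ≈ 14.3%, i.e. 14.3 cM.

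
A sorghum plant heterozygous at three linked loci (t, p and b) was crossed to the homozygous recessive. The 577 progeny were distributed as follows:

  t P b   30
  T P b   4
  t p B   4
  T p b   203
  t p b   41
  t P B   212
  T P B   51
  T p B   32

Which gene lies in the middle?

p

The two most frequent reciprocal classes, t P B and T p b, are the parental types, so the F1 was t P B / T p b.
The two rarest classes, t p B and T P b, are the double crossovers. Comparing them with the parentals, only the p allele has switched, so p is the middle locus and the order is t – p – b.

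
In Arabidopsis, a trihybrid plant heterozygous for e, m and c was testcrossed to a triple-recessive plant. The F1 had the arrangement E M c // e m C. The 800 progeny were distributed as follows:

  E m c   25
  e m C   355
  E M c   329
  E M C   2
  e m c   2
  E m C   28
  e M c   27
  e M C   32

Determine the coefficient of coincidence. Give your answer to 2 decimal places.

The two rarest classes, E M C and e m c, are the double crossovers. Comparing them with the parentals, only the c allele has switched, so c is the middle locus and the order is e – c – m.
e–c: (55 + 4)/800 = 0.0737; c–m: (57 + 4)/800 = 0.0762.
Expected DCO frequency = 0.0737 × 0.0762 ≈ 0.00562; observed = 4/800 ≈ 0.00500.
Coefficient of coincidence = 0.00500/0.00562 ≈ 0.89.

0.89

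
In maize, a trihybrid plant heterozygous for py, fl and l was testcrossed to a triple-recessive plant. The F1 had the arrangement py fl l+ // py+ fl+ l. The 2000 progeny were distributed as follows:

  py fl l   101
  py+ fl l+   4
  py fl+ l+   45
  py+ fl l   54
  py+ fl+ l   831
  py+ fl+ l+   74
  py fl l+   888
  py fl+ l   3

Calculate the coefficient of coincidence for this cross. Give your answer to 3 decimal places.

0.726

The two rarest classes, py+ fl l+ and py fl+ l, are the double crossovers. Comparing them with the parentals, only the py allele has switched, so py is the middle locus and the order is fl – py – l.
fl–py: (99 + 7)/2000 = 0.0530; py–l: (175 + 7)/2000 = 0.0910.
Expected DCO frequency = 0.0530 × 0.0910 ≈ 0.00482; observed = 7/2000 ≈ 0.00350.
Coefficient of coincidence = 0.00350/0.00482 ≈ 0.726.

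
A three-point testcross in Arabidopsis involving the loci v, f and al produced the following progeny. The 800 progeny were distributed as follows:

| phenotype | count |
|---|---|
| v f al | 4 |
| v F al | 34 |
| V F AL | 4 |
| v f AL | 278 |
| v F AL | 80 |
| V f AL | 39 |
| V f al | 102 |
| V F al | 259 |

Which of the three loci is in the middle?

al

The two most frequent reciprocal classes, V F al and v f AL, are the parental types, so the F1 was V F al / v f AL.
The two rarest classes, V F AL and v f al, are the double crossovers. Comparing them with the parentals, only the al allele has switched, so al is the middle locus and the order is f – al – v.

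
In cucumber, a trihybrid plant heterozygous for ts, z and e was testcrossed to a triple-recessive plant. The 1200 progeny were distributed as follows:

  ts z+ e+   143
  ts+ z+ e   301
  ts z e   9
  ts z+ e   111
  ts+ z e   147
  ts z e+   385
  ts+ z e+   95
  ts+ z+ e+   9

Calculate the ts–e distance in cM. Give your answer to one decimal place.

18.7 cM

The two most frequent reciprocal classes, ts+ z+ e and ts z e+, are the parental types, so the F1 was ts+ z+ e / ts z e+.
The two rarest classes, ts+ z+ e+ and ts z e, are the double crossovers. Comparing them with the parentals, only the e allele has switched, so e is the middle locus and the order is z – e – ts.
Crossovers in the e–ts interval produce the single-crossover classes ts z+ e and ts+ z e+ (111 + 95 = 206) plus the double crossovers (18).
RF(e–ts) = (206 + 18) / 1200 = 224/1200 = 0.1867 → 18.7 cM.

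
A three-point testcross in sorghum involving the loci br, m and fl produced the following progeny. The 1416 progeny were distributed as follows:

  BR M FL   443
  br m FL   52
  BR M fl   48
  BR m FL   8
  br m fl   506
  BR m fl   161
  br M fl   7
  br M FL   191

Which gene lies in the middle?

m

The two most frequent reciprocal classes, BR M FL and br m fl, are the parental types, so the F1 was BR M FL / br m fl.
The two rarest classes, BR m FL and br M fl, are the double crossovers. Comparing them with the parentals, only the m allele has switched, so m is the middle locus and the order is fl – m – br.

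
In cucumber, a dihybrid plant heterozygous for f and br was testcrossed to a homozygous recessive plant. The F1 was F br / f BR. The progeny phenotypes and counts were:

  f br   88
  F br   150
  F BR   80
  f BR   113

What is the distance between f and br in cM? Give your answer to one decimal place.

39.0 cM

The recombinant classes are F BR and f br: 80 + 88 = 168.
Recombination frequency = 168/431 = 0.3898 ≈ 39.0%, i.e. 39.0 cM.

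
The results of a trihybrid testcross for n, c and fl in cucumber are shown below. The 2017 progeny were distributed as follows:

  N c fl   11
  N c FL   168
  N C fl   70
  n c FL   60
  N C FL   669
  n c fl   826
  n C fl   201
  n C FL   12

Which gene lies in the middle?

The two most frequent reciprocal classes, N C FL and n c fl, are the parental types, so the F1 was N C FL / n c fl.
The two rarest classes, n C FL and N c fl, are the double crossovers. Comparing them with the parentals, only the n allele has switched, so n is the middle locus and the order is c – n – fl.

n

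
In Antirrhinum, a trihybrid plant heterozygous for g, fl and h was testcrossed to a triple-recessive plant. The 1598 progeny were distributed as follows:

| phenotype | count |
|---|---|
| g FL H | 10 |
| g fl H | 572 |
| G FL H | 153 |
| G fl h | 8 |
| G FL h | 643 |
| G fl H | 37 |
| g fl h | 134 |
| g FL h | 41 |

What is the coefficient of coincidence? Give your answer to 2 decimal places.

The two most frequent reciprocal classes, g fl H and G FL h, are the parental types, so the F1 was g fl H / G FL h.
The two rarest classes, g FL H and G fl h, are the double crossovers. Comparing them with the parentals, only the fl allele has switched, so fl is the middle locus and the order is g – fl – h.
g–fl: (78 + 18)/1598 = 0.0601; fl–h: (287 + 18)/1598 = 0.1909.
Expected DCO frequency = 0.0601 × 0.1909 ≈ 0.01147; observed = 18/1598 ≈ 0.01126.
Coefficient of coincidence = 0.01126/0.01147 ≈ 0.98.

0.98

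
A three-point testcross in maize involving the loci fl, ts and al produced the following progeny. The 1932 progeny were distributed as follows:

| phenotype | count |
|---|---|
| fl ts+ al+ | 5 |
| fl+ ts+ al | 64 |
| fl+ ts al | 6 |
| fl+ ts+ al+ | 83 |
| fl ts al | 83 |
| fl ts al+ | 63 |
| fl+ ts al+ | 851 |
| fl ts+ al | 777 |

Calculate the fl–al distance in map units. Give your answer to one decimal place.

The two most frequent reciprocal classes, fl+ ts al+ and fl ts+ al, are the parental types, so the F1 was fl+ ts al+ / fl ts+ al.
The two rarest classes, fl+ ts al and fl ts+ al+, are the double crossovers. Comparing them with the parentals, only the al allele has switched, so al is the middle locus and the order is ts – al – fl.
Crossovers in the al–fl interval produce the single-crossover classes fl ts al+ and fl+ ts+ al (63 + 64 = 127) plus the double crossovers (11).
RF(al–fl) = (127 + 11) / 1932 = 138/1932 = 0.0714 → 7.1 map units.

7.1 map units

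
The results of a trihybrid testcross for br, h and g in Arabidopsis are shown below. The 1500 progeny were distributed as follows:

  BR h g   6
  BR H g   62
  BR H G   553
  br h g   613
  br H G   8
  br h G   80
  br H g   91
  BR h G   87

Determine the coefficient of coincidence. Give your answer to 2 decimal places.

The two most frequent reciprocal classes, br h g and BR H G, are the parental types, so the F1 was br h g / BR H G.
The two rarest classes, BR h g and br H G, are the double crossovers. Comparing them with the parentals, only the br allele has switched, so br is the middle locus and the order is g – br – h.
g–br: (142 + 14)/1500 = 0.1040; br–h: (178 + 14)/1500 = 0.1280.
Expected DCO frequency = 0.1040 × 0.1280 ≈ 0.01331; observed = 14/1500 ≈ 0.00933.
Coefficient of coincidence = 0.00933/0.01331 ≈ 0.70.

0.70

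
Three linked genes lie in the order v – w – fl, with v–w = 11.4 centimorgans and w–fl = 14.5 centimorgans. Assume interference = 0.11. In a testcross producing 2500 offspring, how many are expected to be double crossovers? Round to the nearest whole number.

37

Map distances give recombination frequencies of 0.114 and 0.145 for the two intervals.
With interference 0.11 (so coincidence = 0.89), expected double-crossover frequency = 0.114 × 0.145 × 0.89 = 0.01471.
Expected number = 0.01471 × 2500 = 36.78 ≈ 37.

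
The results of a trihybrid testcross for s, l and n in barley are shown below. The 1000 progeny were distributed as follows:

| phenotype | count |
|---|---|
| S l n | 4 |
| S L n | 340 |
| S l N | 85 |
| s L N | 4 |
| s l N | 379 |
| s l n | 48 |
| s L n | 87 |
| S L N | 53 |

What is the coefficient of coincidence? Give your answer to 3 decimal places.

0.408

The two most frequent reciprocal classes, S L n and s l N, are the parental types, so the F1 was S L n / s l N.
The two rarest classes, S l n and s L N, are the double crossovers. Comparing them with the parentals, only the l allele has switched, so l is the middle locus and the order is s – l – n.
s–l: (172 + 8)/1000 = 0.1800; l–n: (101 + 8)/1000 = 0.1090.
Expected DCO frequency = 0.1800 × 0.1090 ≈ 0.01962; observed = 8/1000 ≈ 0.00800.
Coefficient of coincidence = 0.00800/0.01962 ≈ 0.408.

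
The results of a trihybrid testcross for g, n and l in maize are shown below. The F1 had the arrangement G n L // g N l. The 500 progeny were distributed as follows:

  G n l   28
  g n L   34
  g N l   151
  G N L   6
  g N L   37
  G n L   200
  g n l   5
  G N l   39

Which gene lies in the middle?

n

The two rarest classes, G N L and g n l, are the double crossovers. Comparing them with the parentals, only the n allele has switched, so n is the middle locus and the order is l – n – g.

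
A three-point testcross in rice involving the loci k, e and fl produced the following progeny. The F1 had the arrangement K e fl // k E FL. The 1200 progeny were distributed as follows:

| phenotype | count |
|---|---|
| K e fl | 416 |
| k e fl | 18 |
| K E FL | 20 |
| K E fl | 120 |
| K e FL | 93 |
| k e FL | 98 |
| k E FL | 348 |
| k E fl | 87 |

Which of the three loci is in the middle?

The two rarest classes, k e fl and K E FL, are the double crossovers. Comparing them with the parentals, only the k allele has switched, so k is the middle locus and the order is fl – k – e.

k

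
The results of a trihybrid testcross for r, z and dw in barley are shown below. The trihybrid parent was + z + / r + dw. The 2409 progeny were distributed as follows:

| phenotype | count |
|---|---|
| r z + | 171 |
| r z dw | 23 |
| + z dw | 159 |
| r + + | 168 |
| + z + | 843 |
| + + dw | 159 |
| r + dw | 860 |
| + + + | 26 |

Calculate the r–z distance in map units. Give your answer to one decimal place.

The two rarest classes, + + + and r z dw, are the double crossovers. Comparing them with the parentals, only the z allele has switched, so z is the middle locus and the order is r – z – dw.
Crossovers in the r–z interval produce the single-crossover classes r z + and + + dw (171 + 159 = 330) plus the double crossovers (49).
RF(r–z) = (330 + 49) / 2409 = 379/2409 = 0.1573 → 15.7 map units.

15.7 map units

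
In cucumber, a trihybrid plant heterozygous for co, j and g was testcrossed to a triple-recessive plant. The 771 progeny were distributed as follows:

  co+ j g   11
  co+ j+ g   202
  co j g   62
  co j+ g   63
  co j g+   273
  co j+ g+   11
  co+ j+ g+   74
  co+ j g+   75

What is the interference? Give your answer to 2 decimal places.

0.33

The two most frequent reciprocal classes, co j g+ and co+ j+ g, are the parental types, so the F1 was co j g+ / co+ j+ g.
The two rarest classes, co j+ g+ and co+ j g, are the double crossovers. Comparing them with the parentals, only the j allele has switched, so j is the middle locus and the order is co – j – g.
co–j: (138 + 22)/771 = 0.2075; j–g: (136 + 22)/771 = 0.2049.
Expected DCO frequency = 0.2075 × 0.2049 ≈ 0.04252; observed = 22/771 ≈ 0.02853.
Coefficient of coincidence = 0.02853/0.04252 ≈ 0.67; interference = 1 − 0.67 = 0.33.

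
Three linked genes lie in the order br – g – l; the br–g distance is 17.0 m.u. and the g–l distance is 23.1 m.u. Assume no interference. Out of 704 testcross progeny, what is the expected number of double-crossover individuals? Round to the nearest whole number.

28

Map distances give recombination frequencies of 0.170 and 0.231 for the two intervals.
With no interference, expected double-crossover frequency = 0.170 × 0.231 = 0.03927.
Expected number = 0.03927 × 704 = 27.65 ≈ 28.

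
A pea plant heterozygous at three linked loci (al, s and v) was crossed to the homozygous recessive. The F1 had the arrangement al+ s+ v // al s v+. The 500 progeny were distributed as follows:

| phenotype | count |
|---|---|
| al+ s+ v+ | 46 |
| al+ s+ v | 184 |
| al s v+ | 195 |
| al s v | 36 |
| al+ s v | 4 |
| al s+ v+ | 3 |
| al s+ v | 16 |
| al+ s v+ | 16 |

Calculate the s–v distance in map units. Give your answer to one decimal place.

The two rarest classes, al+ s v and al s+ v+, are the double crossovers. Comparing them with the parentals, only the s allele has switched, so s is the middle locus and the order is v – s – al.
Crossovers in the v–s interval produce the single-crossover classes al+ s+ v+ and al s v (46 + 36 = 82) plus the double crossovers (7).
RF(v–s) = (82 + 7) / 500 = 89/500 = 0.1780 → 17.8 map units.

17.8 map units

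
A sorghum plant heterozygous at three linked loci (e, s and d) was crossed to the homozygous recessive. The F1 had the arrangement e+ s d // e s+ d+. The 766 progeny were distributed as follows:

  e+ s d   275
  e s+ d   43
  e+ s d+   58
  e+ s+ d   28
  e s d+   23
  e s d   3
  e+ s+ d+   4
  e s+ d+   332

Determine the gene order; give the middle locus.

e

The two rarest classes, e s d and e+ s+ d+, are the double crossovers. Comparing them with the parentals, only the e allele has switched, so e is the middle locus and the order is d – e – s.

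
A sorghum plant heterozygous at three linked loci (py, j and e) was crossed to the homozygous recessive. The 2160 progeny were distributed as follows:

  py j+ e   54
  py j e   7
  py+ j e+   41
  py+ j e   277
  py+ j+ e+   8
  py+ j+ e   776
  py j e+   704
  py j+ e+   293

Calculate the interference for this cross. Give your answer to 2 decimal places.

The two most frequent reciprocal classes, py j e+ and py+ j+ e, are the parental types, so the F1 was py j e+ / py+ j+ e.
The two rarest classes, py j e and py+ j+ e+, are the double crossovers. Comparing them with the parentals, only the e allele has switched, so e is the middle locus and the order is py – e – j.
py–e: (95 + 15)/2160 = 0.0509; e–j: (570 + 15)/2160 = 0.2708.
Expected DCO frequency = 0.0509 × 0.2708 ≈ 0.01378; observed = 15/2160 ≈ 0.00694.
Coefficient of coincidence = 0.00694/0.01378 ≈ 0.50; interference = 1 − 0.50 = 0.50.

0.50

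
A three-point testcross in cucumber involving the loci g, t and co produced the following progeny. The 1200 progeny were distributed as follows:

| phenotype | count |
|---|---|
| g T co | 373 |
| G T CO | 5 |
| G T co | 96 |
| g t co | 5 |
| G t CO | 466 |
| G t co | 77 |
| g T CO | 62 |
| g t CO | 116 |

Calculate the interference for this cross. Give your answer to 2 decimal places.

The two most frequent reciprocal classes, G t CO and g T co, are the parental types, so the F1 was G t CO / g T co.
The two rarest classes, G T CO and g t co, are the double crossovers. Comparing them with the parentals, only the t allele has switched, so t is the middle locus and the order is g – t – co.
g–t: (212 + 10)/1200 = 0.1850; t–co: (139 + 10)/1200 = 0.1242.
Expected DCO frequency = 0.1850 × 0.1242 ≈ 0.02298; observed = 10/1200 ≈ 0.00833.
Coefficient of coincidence = 0.00833/0.02298 ≈ 0.36; interference = 1 − 0.36 = 0.64.

0.64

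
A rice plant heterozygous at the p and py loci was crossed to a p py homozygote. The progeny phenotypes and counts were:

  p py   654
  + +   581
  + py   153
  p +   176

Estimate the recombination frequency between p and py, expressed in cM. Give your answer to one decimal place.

The two most frequent classes, + + (581) and p py (654), are the parental types, so the F1 was + + / p py.
The recombinant classes are + py and p +: 153 + 176 = 329.
Recombination frequency = 329/1564 = 0.2104 ≈ 21.0%, i.e. 21.0 cM.

21.0 cM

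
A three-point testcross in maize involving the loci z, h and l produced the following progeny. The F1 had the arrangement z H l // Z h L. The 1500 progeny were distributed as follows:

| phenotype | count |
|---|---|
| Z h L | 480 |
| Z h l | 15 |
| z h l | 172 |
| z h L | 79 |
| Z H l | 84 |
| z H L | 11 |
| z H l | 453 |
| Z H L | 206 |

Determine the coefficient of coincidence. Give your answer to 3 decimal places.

0.511

The two rarest classes, z H L and Z h l, are the double crossovers. Comparing them with the parentals, only the l allele has switched, so l is the middle locus and the order is z – l – h.
z–l: (163 + 26)/1500 = 0.1260; l–h: (378 + 26)/1500 = 0.2693.
Expected DCO frequency = 0.1260 × 0.2693 ≈ 0.03393; observed = 26/1500 ≈ 0.01733.
Coefficient of coincidence = 0.01733/0.03393 ≈ 0.511.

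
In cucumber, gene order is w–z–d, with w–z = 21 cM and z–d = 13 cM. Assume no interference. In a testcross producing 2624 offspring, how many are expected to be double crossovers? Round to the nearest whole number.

72

Map distances give recombination frequencies of 0.210 and 0.130 for the two intervals.
With no interference, expected double-crossover frequency = 0.210 × 0.130 = 0.02730.
Expected number = 0.02730 × 2624 = 71.64 ≈ 72.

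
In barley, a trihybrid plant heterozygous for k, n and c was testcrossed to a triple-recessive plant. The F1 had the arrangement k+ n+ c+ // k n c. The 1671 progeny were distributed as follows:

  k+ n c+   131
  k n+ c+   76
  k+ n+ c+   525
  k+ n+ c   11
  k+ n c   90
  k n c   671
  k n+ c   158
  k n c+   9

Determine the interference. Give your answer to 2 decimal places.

The two rarest classes, k+ n+ c and k n c+, are the double crossovers. Comparing them with the parentals, only the c allele has switched, so c is the middle locus and the order is n – c – k.
n–c: (289 + 20)/1671 = 0.1849; c–k: (166 + 20)/1671 = 0.1113.
Expected DCO frequency = 0.1849 × 0.1113 ≈ 0.02058; observed = 20/1671 ≈ 0.01197.
Coefficient of coincidence = 0.01197/0.02058 ≈ 0.58; interference = 1 − 0.58 = 0.42.

0.42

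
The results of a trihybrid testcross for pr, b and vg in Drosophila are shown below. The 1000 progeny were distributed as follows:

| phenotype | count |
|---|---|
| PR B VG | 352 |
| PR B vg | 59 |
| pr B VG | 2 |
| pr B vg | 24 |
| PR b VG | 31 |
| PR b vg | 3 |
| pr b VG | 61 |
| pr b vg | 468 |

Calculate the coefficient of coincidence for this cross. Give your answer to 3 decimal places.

The two most frequent reciprocal classes, pr b vg and PR B VG, are the parental types, so the F1 was pr b vg / PR B VG.
The two rarest classes, PR b vg and pr B VG, are the double crossovers. Comparing them with the parentals, only the pr allele has switched, so pr is the middle locus and the order is b – pr – vg.
b–pr: (55 + 5)/1000 = 0.0600; pr–vg: (120 + 5)/1000 = 0.1250.
Expected DCO frequency = 0.0600 × 0.1250 ≈ 0.00750; observed = 5/1000 ≈ 0.00500.
Coefficient of coincidence = 0.00500/0.00750 ≈ 0.667.

0.667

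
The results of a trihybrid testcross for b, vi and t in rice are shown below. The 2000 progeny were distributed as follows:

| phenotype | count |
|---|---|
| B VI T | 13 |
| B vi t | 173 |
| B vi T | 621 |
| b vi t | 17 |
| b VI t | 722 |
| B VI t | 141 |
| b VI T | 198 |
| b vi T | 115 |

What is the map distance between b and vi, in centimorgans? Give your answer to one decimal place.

The two most frequent reciprocal classes, B vi T and b VI t, are the parental types, so the F1 was B vi T / b VI t.
The two rarest classes, B VI T and b vi t, are the double crossovers. Comparing them with the parentals, only the vi allele has switched, so vi is the middle locus and the order is t – vi – b.
Crossovers in the vi–b interval produce the single-crossover classes b vi T and B VI t (115 + 141 = 256) plus the double crossovers (30).
RF(vi–b) = (256 + 30) / 2000 = 286/2000 = 0.1430 → 14.3 centimorgans.

14.3 centimorgans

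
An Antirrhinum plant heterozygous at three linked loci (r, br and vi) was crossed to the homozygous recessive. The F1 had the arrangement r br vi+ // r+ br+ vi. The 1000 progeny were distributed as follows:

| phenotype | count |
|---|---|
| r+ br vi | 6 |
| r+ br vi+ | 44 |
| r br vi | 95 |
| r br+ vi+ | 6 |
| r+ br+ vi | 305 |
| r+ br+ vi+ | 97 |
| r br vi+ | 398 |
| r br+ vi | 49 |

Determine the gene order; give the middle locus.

br

The two rarest classes, r br+ vi+ and r+ br vi, are the double crossovers. Comparing them with the parentals, only the br allele has switched, so br is the middle locus and the order is vi – br – r.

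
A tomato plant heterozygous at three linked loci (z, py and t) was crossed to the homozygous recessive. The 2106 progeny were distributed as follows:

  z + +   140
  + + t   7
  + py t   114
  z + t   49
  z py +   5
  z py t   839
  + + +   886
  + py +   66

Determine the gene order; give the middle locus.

t

The two most frequent reciprocal classes, z py t and + + +, are the parental types, so the F1 was z py t / + + +.
The two rarest classes, z py + and + + t, are the double crossovers. Comparing them with the parentals, only the t allele has switched, so t is the middle locus and the order is z – t – py.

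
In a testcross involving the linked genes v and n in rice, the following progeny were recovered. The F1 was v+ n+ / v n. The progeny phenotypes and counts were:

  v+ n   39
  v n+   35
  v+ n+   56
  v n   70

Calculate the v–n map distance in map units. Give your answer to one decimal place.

The recombinant classes are v+ n and v n+: 39 + 35 = 74.
Recombination frequency = 74/200 = 0.3700 ≈ 37.0%, i.e. 37.0 map units.

37.0 map units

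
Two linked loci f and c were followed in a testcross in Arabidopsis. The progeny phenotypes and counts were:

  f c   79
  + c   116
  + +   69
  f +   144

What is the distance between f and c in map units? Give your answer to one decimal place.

36.3 map units

The two most frequent classes, + c (116) and f + (144), are the parental types, so the F1 was + c / f +.
The recombinant classes are + + and f c: 69 + 79 = 148.
Recombination frequency = 148/408 = 0.3627 ≈ 36.3%, i.e. 36.3 map units.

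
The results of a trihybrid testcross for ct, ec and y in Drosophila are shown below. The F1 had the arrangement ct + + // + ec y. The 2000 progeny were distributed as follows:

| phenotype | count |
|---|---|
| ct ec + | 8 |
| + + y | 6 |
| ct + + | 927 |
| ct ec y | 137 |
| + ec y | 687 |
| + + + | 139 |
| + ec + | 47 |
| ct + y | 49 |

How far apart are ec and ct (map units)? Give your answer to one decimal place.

14.5 map units

The two rarest classes, ct ec + and + + y, are the double crossovers. Comparing them with the parentals, only the ec allele has switched, so ec is the middle locus and the order is y – ec – ct.
Crossovers in the ec–ct interval produce the single-crossover classes + + + and ct ec y (139 + 137 = 276) plus the double crossovers (14).
RF(ec–ct) = (276 + 14) / 2000 = 290/2000 = 0.1450 → 14.5 map units.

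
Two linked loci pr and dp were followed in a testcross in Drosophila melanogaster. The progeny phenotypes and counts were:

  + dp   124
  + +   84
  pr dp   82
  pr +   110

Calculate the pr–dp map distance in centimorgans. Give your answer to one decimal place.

41.5 centimorgans

The two most frequent classes, + dp (124) and pr + (110), are the parental types, so the F1 was + dp / pr +.
The recombinant classes are + + and pr dp: 84 + 82 = 166.
Recombination frequency = 166/400 = 0.4150 ≈ 41.5%, i.e. 41.5 centimorgans.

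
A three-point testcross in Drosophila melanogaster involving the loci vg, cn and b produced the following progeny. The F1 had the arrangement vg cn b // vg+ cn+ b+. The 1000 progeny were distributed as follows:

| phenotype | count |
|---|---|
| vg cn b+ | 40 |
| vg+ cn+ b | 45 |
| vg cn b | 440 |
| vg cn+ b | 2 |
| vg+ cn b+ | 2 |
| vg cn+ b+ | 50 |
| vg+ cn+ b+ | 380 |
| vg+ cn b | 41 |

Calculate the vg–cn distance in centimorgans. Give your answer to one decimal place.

9.5 centimorgans

The two rarest classes, vg cn+ b and vg+ cn b+, are the double crossovers. Comparing them with the parentals, only the cn allele has switched, so cn is the middle locus and the order is b – cn – vg.
Crossovers in the cn–vg interval produce the single-crossover classes vg+ cn b and vg cn+ b+ (41 + 50 = 91) plus the double crossovers (4).
RF(cn–vg) = (91 + 4) / 1000 = 95/1000 = 0.0950 → 9.5 centimorgans.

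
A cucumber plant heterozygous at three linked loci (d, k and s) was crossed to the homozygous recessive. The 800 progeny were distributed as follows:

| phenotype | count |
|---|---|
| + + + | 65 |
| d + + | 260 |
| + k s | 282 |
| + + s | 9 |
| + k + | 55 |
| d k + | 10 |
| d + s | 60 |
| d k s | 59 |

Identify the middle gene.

k

The two most frequent reciprocal classes, + k s and d + +, are the parental types, so the F1 was + k s / d + +.
The two rarest classes, + + s and d k +, are the double crossovers. Comparing them with the parentals, only the k allele has switched, so k is the middle locus and the order is d – k – s.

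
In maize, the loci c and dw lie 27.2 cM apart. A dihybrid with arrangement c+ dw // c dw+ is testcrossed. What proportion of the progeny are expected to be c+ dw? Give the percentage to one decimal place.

A map distance of 27.2 cM corresponds to a recombination frequency of 0.272.
The F1 is c+ dw / c dw+, so c+ dw is a parental gamete class with expected frequency (1 − r)/2 = 0.728/2 = 0.3640.
That is 0.3640 = 36.4% of the progeny.

36.4%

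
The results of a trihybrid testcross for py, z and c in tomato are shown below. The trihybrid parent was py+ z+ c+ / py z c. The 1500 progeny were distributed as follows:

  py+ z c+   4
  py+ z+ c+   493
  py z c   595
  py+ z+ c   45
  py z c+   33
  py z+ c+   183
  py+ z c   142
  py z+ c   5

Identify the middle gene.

The two rarest classes, py+ z c+ and py z+ c, are the double crossovers. Comparing them with the parentals, only the z allele has switched, so z is the middle locus and the order is py – z – c.

z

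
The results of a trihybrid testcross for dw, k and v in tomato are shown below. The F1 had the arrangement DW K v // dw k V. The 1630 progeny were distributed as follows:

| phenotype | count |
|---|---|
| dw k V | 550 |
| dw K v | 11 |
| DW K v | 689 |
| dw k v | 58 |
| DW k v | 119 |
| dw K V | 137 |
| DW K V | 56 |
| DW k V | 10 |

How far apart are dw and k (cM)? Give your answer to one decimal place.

17.0 cM

The two rarest classes, dw K v and DW k V, are the double crossovers. Comparing them with the parentals, only the dw allele has switched, so dw is the middle locus and the order is v – dw – k.
Crossovers in the dw–k interval produce the single-crossover classes DW k v and dw K V (119 + 137 = 256) plus the double crossovers (21).
RF(dw–k) = (256 + 21) / 1630 = 277/1630 = 0.1699 → 17.0 cM.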